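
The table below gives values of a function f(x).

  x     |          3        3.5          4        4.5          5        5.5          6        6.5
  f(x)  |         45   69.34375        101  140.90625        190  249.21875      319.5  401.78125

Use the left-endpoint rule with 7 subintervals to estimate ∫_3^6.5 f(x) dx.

557.484375

Δx = 0.5.
Sum = 0.5·[45 + 69.34375 + 101 + 140.90625 + 190 + 249.21875 + 319.5] = 557.484375.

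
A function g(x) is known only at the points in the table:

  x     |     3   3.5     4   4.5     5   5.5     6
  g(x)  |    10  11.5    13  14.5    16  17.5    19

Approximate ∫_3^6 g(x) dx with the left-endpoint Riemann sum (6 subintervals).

Δx = 0.5.
Sum = 0.5·[10 + 11.5 + 13 + 14.5 + 16 + 17.5] = 41.25.

41.25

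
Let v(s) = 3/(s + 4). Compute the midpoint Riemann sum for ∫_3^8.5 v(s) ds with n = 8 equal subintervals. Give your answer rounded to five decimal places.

1.73863

Δs = (8.5 − 3)/8 = 0.6875.
Midpoints: 3.34375, 4.03125, 4.71875, 5.40625, 6.09375, 6.78125, 7.46875, 8.15625.
v(3.34375) = 96/235, v(4.03125) = 96/257, v(4.71875) = 32/93, v(5.40625) = 96/301, v(6.09375) = 96/323, v(6.78125) = 32/115, v(7.46875) = 96/367, v(8.15625) = 96/389.
Sum = Δs · [v(3.34375) + v(4.03125) + v(4.71875) + ...].
Sum ≈ 1.73863.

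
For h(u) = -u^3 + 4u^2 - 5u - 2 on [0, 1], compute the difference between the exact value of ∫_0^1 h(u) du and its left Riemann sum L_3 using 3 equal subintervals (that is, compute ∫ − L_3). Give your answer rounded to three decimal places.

-0.380

Exact integral: ∫_0^1 h(u) du ≈ -3.41667.
L_3 ≈ -3.03704.
Error ≈ -3.41667 − (-3.03704) ≈ -0.380.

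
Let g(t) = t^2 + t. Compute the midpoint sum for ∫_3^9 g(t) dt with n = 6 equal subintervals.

269.5

Δt = (9 − 3)/6 = 1.
Midpoints: 3.5, 4.5, 5.5, 6.5, 7.5, 8.5.
g(3.5) = 15.75, g(4.5) = 24.75, g(5.5) = 35.75, g(6.5) = 48.75, g(7.5) = 63.75, g(8.5) = 80.75.
Sum = Δt · [g(3.5) + g(4.5) + g(5.5) + ...].
Sum = 269.5.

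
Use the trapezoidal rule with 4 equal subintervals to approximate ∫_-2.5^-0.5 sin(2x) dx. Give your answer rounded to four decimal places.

-0.1174

Δx = (-0.5 − (-2.5))/4 = 0.5.
f(-2.5) ≈ 0.9589, f(-2) ≈ 0.7568, f(-1.5) ≈ -0.1411, f(-1) ≈ -0.9093, f(-0.5) ≈ -0.8415.
T_4 = (Δx/2)·[f(x_0) + 2f(x_1) + 2f(x_2) + 2f(x_3) + f(x_4)].
Sum ≈ -0.1174.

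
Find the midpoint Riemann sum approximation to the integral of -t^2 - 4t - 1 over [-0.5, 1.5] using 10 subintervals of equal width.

-7.16

Δt = (1.5 − (-0.5))/10 = 0.2.
Midpoints: -0.4, -0.2, 0, 0.2, 0.4, 0.6, 0.8, 1, 1.2, 1.4.
f(-0.4) = 0.44, f(-0.2) = -0.24, f(0) = -1, f(0.2) = -1.84, f(0.4) = -2.76, f(0.6) = -3.76, f(0.8) = -4.84, f(1) = -6, f(1.2) = -7.24, f(1.4) = -8.56.
Sum = Δt · [f(-0.4) + f(-0.2) + f(0) + ...].
Sum = -7.16.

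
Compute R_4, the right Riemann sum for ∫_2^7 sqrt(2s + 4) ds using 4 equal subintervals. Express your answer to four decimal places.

Δs = (7 − 2)/4 = 1.25.
Right endpoints: 3.25, 4.5, 5.75, 7.
f(3.25) ≈ 3.2404, f(4.5) ≈ 3.6056, f(5.75) ≈ 3.9370, f(7) ≈ 4.2426.
Sum = Δs · [f(3.25) + f(4.5) + f(5.75) + f(7)].
Sum ≈ 18.7820.

18.7820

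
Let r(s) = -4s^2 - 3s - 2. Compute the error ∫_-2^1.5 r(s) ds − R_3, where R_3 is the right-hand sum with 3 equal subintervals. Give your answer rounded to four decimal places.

Exact integral: ∫_-2^1.5 r(s) ds ≈ -19.541667.
R_3 ≈ -24.759259.
Error ≈ -19.541667 − (-24.759259) ≈ 5.2176.

5.2176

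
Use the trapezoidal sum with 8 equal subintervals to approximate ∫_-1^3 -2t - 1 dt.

-12

Δt = (3 − (-1))/8 = 0.5.
f(-1) = 1, f(-0.5) = 0, f(0) = -1, f(0.5) = -2, f(1) = -3, f(1.5) = -4, f(2) = -5, f(2.5) = -6, f(3) = -7.
T_8 = (Δt/2)·[f(t_0) + 2f(t_1) + ... + 2f(t_{7}) + f(t_8)].
Sum = -12.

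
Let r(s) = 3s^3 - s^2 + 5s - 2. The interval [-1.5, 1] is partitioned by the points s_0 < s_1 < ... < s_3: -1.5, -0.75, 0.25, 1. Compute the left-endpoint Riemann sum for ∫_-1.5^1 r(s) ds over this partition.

-24.55859375

Subinterval widths: 0.75, 1, 0.75.
Left endpoints: -1.5, -0.75, 0.25.
r(-1.5) = -21.875, r(-0.75) = -7.578125, r(0.25) = -0.765625.
Sum = Σ Δs_i · r(s_i).
Sum = -24.55859375.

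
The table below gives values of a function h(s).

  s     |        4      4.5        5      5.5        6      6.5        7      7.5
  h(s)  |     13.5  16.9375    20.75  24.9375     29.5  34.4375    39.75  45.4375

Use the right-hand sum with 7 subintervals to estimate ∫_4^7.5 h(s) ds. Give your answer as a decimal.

Δs = 0.5.
Sum = 0.5·[16.9375 + 20.75 + 24.9375 + 29.5 + 34.4375 + 39.75 + 45.4375] = 105.875.

105.875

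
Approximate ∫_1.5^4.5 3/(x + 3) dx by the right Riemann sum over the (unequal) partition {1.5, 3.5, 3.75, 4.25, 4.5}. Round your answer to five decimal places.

1.34108

Subinterval widths: 2, 0.25, 0.5, 0.25.
Right endpoints: 3.5, 3.75, 4.25, 4.5.
f(3.5) = 6/13, f(3.75) = 4/9, f(4.25) = 12/29, f(4.5) = 0.4.
Sum = Σ Δx_i · f(x_i).
Sum ≈ 1.34108.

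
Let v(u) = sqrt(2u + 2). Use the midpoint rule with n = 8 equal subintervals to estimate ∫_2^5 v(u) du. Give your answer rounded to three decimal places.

Δu = (5 − 2)/8 = 0.375.
Midpoints: 2.1875, 2.5625, 2.9375, 3.3125, 3.6875, 4.0625, 4.4375, 4.8125.
v(2.1875) ≈ 2.525, v(2.5625) ≈ 2.669, v(2.9375) ≈ 2.806, v(3.3125) ≈ 2.937, v(3.6875) ≈ 3.062, v(4.0625) ≈ 3.182, v(4.4375) ≈ 3.298, v(4.8125) ≈ 3.410.
Sum = Δu · [v(2.1875) + v(2.5625) + v(2.9375) + ...].
Sum ≈ 8.958.

8.958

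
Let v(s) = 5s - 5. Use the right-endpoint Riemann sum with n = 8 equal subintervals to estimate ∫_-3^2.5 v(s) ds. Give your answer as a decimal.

-24.921875

Δs = (2.5 − (-3))/8 = 0.6875.
Right endpoints: -2.3125, -1.625, -0.9375, -0.25, 0.4375, 1.125, 1.8125, 2.5.
v(-2.3125) = -16.5625, v(-1.625) = -13.125, v(-0.9375) = -9.6875, v(-0.25) = -6.25, v(0.4375) = -2.8125, v(1.125) = 0.625, v(1.8125) = 4.0625, v(2.5) = 7.5.
Sum = Δs · [v(-2.3125) + v(-1.625) + v(-0.9375) + ...].
Sum = -24.921875.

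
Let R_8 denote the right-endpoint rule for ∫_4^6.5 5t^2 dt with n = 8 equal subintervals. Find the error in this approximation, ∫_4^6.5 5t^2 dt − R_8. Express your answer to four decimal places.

-20.7113

Exact integral: ∫_4^6.5 f(t) dt ≈ 351.041667.
R_8 ≈ 371.752930.
Error ≈ 351.041667 − 371.752930 ≈ -20.7113.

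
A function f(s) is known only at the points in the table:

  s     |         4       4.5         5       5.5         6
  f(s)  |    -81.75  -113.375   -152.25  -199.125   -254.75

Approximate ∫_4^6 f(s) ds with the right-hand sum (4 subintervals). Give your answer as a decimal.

-359.75

Δs = 0.5.
Sum = 0.5·[(-113.375) + (-152.25) + (-199.125) + (-254.75)] = -359.75.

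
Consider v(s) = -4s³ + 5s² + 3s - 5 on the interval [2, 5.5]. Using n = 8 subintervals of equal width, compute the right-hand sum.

-725.265625

Δs = (5.5 − 2)/8 = 0.4375.
Right endpoints: 2.4375, 2.875, 3.3125, 3.75, 4.1875, 4.625, 5.0625, 5.5.
v(2.4375) = -26531/1024, v(2.875) = -50.1015625, v(3.3125) = -87641/1024, v(3.75) = -134.375, v(4.1875) = -203239/1024, v(4.625) = -279.8984375, v(5.0625) = -389789/1024, v(5.5) = -502.75.
Sum = Δs · [v(2.4375) + v(2.875) + v(3.3125) + ...].
Sum = -725.265625.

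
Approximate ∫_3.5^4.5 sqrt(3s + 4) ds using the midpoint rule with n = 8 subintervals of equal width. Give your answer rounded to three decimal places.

3.999

Δs = (4.5 − 3.5)/8 = 0.125.
Midpoints: 3.5625, 3.6875, 3.8125, 3.9375, 4.0625, 4.1875, 4.3125, 4.4375.
f(3.5625) ≈ 3.832, f(3.6875) ≈ 3.881, f(3.8125) ≈ 3.929, f(3.9375) ≈ 3.976, f(4.0625) ≈ 4.023, f(4.1875) ≈ 4.070, f(4.3125) ≈ 4.116, f(4.4375) ≈ 4.161.
Sum = Δs · [f(3.5625) + f(3.6875) + f(3.8125) + ...].
Sum ≈ 3.999.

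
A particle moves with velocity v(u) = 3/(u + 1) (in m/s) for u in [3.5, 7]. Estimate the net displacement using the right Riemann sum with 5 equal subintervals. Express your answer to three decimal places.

Δu = (7 − 3.5)/5 = 0.7.
Right endpoints: 4.2, 4.9, 5.6, 6.3, 7.
v(4.2) = 15/26, v(4.9) = 30/59, v(5.6) = 5/11, v(6.3) = 30/73, v(7) = 0.375.
Sum = Δu · [v(4.2) + v(4.9) + v(5.6) + v(6.3) + v(7)].
Sum ≈ 1.628.

1.628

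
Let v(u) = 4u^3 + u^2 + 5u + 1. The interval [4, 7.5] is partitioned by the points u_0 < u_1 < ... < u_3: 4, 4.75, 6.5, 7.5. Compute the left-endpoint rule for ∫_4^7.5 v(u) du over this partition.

Subinterval widths: 0.75, 1.75, 1.
Left endpoints: 4, 4.75, 6.5.
v(4) = 293, v(4.75) = 476, v(6.5) = 1174.25.
Sum = Σ Δu_i · v(u_i).
Sum = 2227.

2227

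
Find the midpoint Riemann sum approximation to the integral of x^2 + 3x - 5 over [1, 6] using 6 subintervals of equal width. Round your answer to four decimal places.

Δx = (6 − 1)/6 = 5/6.
Midpoints: 17/12, 2.25, 37/12, 47/12, 4.75, 67/12.
f(17/12) = 181/144, f(2.25) = 6.8125, f(37/12) = 1981/144, f(47/12) = 3181/144, f(4.75) = 31.8125, f(67/12) = 6181/144.
Sum = Δx · [f(17/12) + f(2.25) + f(37/12) + ...].
Sum ≈ 98.8773.

98.8773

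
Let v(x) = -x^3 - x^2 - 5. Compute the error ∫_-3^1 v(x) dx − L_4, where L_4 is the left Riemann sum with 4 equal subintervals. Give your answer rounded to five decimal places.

Exact integral: ∫_-3^1 v(x) dx ≈ -9.3333333.
L_4 = 2.
Error ≈ -9.3333333 − 2 ≈ -11.33333.

-11.33333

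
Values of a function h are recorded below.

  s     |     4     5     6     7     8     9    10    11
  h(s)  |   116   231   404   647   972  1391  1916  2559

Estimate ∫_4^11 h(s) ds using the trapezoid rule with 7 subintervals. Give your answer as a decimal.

6898.5

Δs = 1.
T_7 = (1/2)·[116 + 2·231 + 2·404 + 2·647 + 2·972 + 2·1391 + 2·1916 + 2559] = 6898.5.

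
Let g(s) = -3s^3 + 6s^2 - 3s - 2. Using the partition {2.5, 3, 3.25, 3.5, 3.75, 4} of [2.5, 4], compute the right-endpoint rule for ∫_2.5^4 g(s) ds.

Subinterval widths: 0.5, 0.25, 0.25, 0.25, 0.25.
Right endpoints: 3, 3.25, 3.5, 3.75, 4.
g(3) = -38, g(3.25) = -51.359375, g(3.5) = -67.625, g(3.75) = -87.078125, g(4) = -110.
Sum = Σ Δs_i · g(s_i).
Sum = -98.015625.

-98.015625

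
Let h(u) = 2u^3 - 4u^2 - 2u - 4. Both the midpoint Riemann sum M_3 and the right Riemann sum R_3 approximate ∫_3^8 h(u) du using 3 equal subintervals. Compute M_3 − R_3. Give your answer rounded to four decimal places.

M_3 ≈ 1252.268519.
R_3 ≈ 1969.629630.
M_3 − R_3 ≈ -717.3611.

-717.3611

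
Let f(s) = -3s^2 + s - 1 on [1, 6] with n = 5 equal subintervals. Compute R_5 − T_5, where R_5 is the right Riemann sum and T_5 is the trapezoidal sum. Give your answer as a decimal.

R_5 = -255.
T_5 = -205.
R_5 − T_5 = -50.

-50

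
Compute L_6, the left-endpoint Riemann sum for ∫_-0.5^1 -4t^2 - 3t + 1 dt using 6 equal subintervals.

-0.25

Δt = (1 − (-0.5))/6 = 0.25.
Left endpoints: -0.5, -0.25, 0, 0.25, 0.5, 0.75.
f(-0.5) = 1.5, f(-0.25) = 1.5, f(0) = 1, f(0.25) = 0, f(0.5) = -1.5, f(0.75) = -3.5.
Sum = Δt · [f(-0.5) + f(-0.25) + f(0) + ...].
Sum = -0.25.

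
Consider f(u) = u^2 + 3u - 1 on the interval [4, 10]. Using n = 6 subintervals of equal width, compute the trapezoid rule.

433

Δu = (10 − 4)/6 = 1.
f(4) = 27, f(5) = 39, f(6) = 53, f(7) = 69, f(8) = 87, f(9) = 107, f(10) = 129.
T_6 = (Δu/2)·[f(u_0) + 2f(u_1) + ... + 2f(u_{5}) + f(u_6)].
Sum = 433.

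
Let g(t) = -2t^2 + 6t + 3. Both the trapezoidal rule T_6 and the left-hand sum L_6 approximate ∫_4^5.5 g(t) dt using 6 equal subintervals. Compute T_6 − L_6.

-2.4375

T_6 = -21.03125.
L_6 = -18.59375.
T_6 − L_6 = -2.4375.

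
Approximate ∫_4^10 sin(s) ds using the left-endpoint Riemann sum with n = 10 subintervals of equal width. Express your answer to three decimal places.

Δs = (10 − 4)/10 = 0.6.
Left endpoints: 4, 4.6, 5.2, 5.8, 6.4, 7, 7.6, 8.2, 8.8, 9.4.
f(4) ≈ -0.757, f(4.6) ≈ -0.994, f(5.2) ≈ -0.883, f(5.8) ≈ -0.465, f(6.4) ≈ 0.117, f(7) ≈ 0.657, f(7.6) ≈ 0.968, f(8.2) ≈ 0.941, f(8.8) ≈ 0.585, f(9.4) ≈ 0.025.
Sum = Δs · [f(4) + f(4.6) + f(5.2) + ...].
Sum ≈ 0.116.

0.116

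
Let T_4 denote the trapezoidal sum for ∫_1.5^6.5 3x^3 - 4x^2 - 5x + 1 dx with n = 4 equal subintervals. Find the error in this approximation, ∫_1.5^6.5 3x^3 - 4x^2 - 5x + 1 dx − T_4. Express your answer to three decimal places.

Exact integral: ∫_1.5^6.5 f(x) dx ≈ 878.33333.
T_4 = 920.
Error ≈ 878.33333 − 920 ≈ -41.667.

-41.667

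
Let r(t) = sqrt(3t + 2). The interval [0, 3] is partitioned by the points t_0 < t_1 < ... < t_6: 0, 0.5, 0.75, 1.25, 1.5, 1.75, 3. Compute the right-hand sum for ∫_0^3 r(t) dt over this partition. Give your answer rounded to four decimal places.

Subinterval widths: 0.5, 0.25, 0.5, 0.25, 0.25, 1.25.
Right endpoints: 0.5, 0.75, 1.25, 1.5, 1.75, 3.
r(0.5) ≈ 1.8708, r(0.75) ≈ 2.0616, r(1.25) ≈ 2.3979, r(1.5) ≈ 2.5495, r(1.75) ≈ 2.6926, r(3) ≈ 3.3166.
Sum = Σ Δt_i · r(t_i).
Sum ≈ 8.1061.

8.1061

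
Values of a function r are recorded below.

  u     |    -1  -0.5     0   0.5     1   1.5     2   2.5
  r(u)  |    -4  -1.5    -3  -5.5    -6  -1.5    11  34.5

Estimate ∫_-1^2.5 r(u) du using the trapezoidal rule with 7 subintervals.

Δu = 0.5.
T_7 = (0.5/2)·[(-4) + 2·(-1.5) + 2·(-3) + 2·(-5.5) + 2·(-6) + 2·(-1.5) + 2·11 + 34.5] = 4.375.

4.375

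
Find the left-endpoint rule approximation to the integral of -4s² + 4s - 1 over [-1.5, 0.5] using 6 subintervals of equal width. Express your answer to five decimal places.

-13.48148

Δs = (0.5 − (-1.5))/6 = 1/3.
Left endpoints: -1.5, -7/6, -5/6, -0.5, -1/6, 1/6.
f(-1.5) = -16, f(-7/6) = -100/9, f(-5/6) = -64/9, f(-0.5) = -4, f(-1/6) = -16/9, f(1/6) = -4/9.
Sum = Δs · [f(-1.5) + f(-7/6) + f(-5/6) + ...].
Sum ≈ -13.48148.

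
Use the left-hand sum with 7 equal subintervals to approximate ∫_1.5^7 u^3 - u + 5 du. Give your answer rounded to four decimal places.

479.0612

Δu = (7 − 1.5)/7 = 11/14.
Left endpoints: 1.5, 16/7, 43/14, 27/7, 65/14, 38/7, 87/14.
f(1.5) = 6.875, f(16/7) = 5027/343, f(43/14) = 84799/2744, f(27/7) = 20075/343, f(65/14) = 275605/2744, f(38/7) = 54725/343, f(87/14) = 655171/2744.
Sum = Δu · [f(1.5) + f(16/7) + f(43/14) + ...].
Sum ≈ 479.0612.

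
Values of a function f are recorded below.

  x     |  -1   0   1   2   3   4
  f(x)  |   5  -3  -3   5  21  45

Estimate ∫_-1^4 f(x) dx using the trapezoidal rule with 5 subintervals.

Δx = 1.
T_5 = (1/2)·[5 + 2·(-3) + 2·(-3) + 2·5 + 2·21 + 45] = 45.

45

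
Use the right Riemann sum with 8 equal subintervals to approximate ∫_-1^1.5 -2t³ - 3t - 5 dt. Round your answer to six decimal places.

-19.006348

Δt = (1.5 − (-1))/8 = 0.3125.
Right endpoints: -0.6875, -0.375, -0.0625, 0.25, 0.5625, 0.875, 1.1875, 1.5.
f(-0.6875) = -4685/2048, f(-0.375) = -3.76953125, f(-0.0625) = -9855/2048, f(0.25) = -5.78125, f(0.5625) = -14425/2048, f(0.875) = -8.96484375, f(1.1875) = -24395/2048, f(1.5) = -16.25.
Sum = Δt · [f(-0.6875) + f(-0.375) + f(-0.0625) + ...].
Sum ≈ -19.006348.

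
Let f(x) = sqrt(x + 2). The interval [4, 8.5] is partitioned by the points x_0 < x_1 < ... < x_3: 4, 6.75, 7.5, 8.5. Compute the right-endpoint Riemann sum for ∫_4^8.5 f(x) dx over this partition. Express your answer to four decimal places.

Subinterval widths: 2.75, 0.75, 1.
Right endpoints: 6.75, 7.5, 8.5.
f(6.75) ≈ 2.9580, f(7.5) ≈ 3.0822, f(8.5) ≈ 3.2404.
Sum = Σ Δx_i · f(x_i).
Sum ≈ 13.6866.

13.6866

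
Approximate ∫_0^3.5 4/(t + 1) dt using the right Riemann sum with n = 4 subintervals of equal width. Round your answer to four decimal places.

Δt = (3.5 − 0)/4 = 0.875.
Right endpoints: 0.875, 1.75, 2.625, 3.5.
f(0.875) = 32/15, f(1.75) = 16/11, f(2.625) = 32/29, f(3.5) = 8/9.
Sum = Δt · [f(0.875) + f(1.75) + f(2.625) + f(3.5)].
Sum ≈ 4.8827.

4.8827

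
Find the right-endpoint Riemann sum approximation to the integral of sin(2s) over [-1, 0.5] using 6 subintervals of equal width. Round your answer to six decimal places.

Δs = (0.5 − (-1))/6 = 0.25.
Right endpoints: -0.75, -0.5, -0.25, 0, 0.25, 0.5.
f(-0.75) ≈ -0.997495, f(-0.5) ≈ -0.841471, f(-0.25) ≈ -0.479426, f(0) ≈ 0.000000, f(0.25) ≈ 0.479426, f(0.5) ≈ 0.841471.
Sum = Δs · [f(-0.75) + f(-0.5) + f(-0.25) + ...].
Sum ≈ -0.249374.

-0.249374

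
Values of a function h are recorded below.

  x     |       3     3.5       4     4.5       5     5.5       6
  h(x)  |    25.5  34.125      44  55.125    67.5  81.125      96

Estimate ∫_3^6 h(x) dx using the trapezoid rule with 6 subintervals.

Δx = 0.5.
T_6 = (0.5/2)·[25.5 + 2·34.125 + 2·44 + 2·55.125 + 2·67.5 + 2·81.125 + 96] = 171.3125.

171.3125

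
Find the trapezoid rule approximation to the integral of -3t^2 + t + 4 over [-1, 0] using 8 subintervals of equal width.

Δt = (0 − (-1))/8 = 0.125.
f(-1) = 0, f(-0.875) = 0.828125, f(-0.75) = 1.5625, f(-0.625) = 2.203125, f(-0.5) = 2.75, f(-0.375) = 3.203125, f(-0.25) = 3.5625, f(-0.125) = 3.828125, f(0) = 4.
T_8 = (Δt/2)·[f(t_0) + 2f(t_1) + ... + 2f(t_{7}) + f(t_8)].
Sum = 2.4921875.

2.4921875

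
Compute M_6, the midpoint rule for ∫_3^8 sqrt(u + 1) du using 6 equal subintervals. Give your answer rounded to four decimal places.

Δu = (8 − 3)/6 = 5/6.
Midpoints: 41/12, 4.25, 61/12, 71/12, 6.75, 91/12.
f(41/12) ≈ 2.1016, f(4.25) ≈ 2.2913, f(61/12) ≈ 2.4664, f(71/12) ≈ 2.6300, f(6.75) ≈ 2.7839, f(91/12) ≈ 2.9297.
Sum = Δu · [f(41/12) + f(4.25) + f(61/12) + ...].
Sum ≈ 12.6691.

12.6691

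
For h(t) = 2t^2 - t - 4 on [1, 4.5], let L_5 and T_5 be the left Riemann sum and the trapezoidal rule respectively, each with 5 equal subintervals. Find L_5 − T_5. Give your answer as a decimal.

-12.25

L_5 = 24.78.
T_5 = 37.03.
L_5 − T_5 = -12.25.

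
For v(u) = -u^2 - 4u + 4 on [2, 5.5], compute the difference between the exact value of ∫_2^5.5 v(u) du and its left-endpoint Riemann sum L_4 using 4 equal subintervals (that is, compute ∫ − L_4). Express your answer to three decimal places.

Exact integral: ∫_2^5.5 v(u) du ≈ -91.29167.
L_4 = -74.12890625.
Error ≈ -91.29167 − (-74.12890625) ≈ -17.163.

-17.163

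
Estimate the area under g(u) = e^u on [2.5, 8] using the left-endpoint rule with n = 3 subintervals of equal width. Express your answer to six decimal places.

1035.787787

Δu = (8 − 2.5)/3 = 11/6.
Left endpoints: 2.5, 13/3, 37/6.
g(2.5) ≈ 12.182494, g(13/3) ≈ 76.197857, g(37/6) ≈ 476.594806.
Sum = Δu · [g(2.5) + g(13/3) + g(37/6)].
Sum ≈ 1035.787787.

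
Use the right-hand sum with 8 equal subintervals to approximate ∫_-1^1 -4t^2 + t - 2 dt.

Δt = (1 − (-1))/8 = 0.25.
Right endpoints: -0.75, -0.5, -0.25, 0, 0.25, 0.5, 0.75, 1.
f(-0.75) = -5, f(-0.5) = -3.5, f(-0.25) = -2.5, f(0) = -2, f(0.25) = -2, f(0.5) = -2.5, f(0.75) = -3.5, f(1) = -5.
Sum = Δt · [f(-0.75) + f(-0.5) + f(-0.25) + ...].
Sum = -6.5.

-6.5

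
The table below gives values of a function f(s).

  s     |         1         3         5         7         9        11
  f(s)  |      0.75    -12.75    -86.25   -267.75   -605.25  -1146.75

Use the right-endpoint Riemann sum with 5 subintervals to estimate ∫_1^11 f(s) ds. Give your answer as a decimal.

Δs = 2.
Sum = 2·[(-12.75) + (-86.25) + (-267.75) + (-605.25) + (-1146.75)] = -4237.5.

-4237.5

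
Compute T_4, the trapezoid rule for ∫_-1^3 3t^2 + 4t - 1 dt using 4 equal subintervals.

Δt = (3 − (-1))/4 = 1.
f(-1) = -2, f(0) = -1, f(1) = 6, f(2) = 19, f(3) = 38.
T_4 = (Δt/2)·[f(t_0) + 2f(t_1) + 2f(t_2) + 2f(t_3) + f(t_4)].
Sum = 42.

42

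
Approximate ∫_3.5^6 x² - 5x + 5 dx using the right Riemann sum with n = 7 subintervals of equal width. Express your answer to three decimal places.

Δx = (6 − 3.5)/7 = 5/14.
Right endpoints: 27/7, 59/14, 32/7, 69/14, 37/7, 79/14, 6.
f(27/7) = 29/49, f(59/14) = 331/196, f(32/7) = 149/49, f(69/14) = 911/196, f(37/7) = 319/49, f(79/14) = 1691/196, f(6) = 11.
Sum = Δx · [f(27/7) + f(59/14) + f(32/7) + ...].
Sum ≈ 12.895.

12.895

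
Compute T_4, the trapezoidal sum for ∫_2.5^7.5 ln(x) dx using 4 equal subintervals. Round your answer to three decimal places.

Δx = (7.5 − 2.5)/4 = 1.25.
f(2.5) ≈ 0.916, f(3.75) ≈ 1.322, f(5) ≈ 1.609, f(6.25) ≈ 1.833, f(7.5) ≈ 2.015.
T_4 = (Δx/2)·[f(x_0) + 2f(x_1) + 2f(x_2) + 2f(x_3) + f(x_4)].
Sum ≈ 7.787.

7.787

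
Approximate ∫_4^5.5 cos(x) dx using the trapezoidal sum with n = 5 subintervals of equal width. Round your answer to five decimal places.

0.05088

Δx = (5.5 − 4)/5 = 0.3.
f(4) ≈ -0.65364, f(4.3) ≈ -0.40080, f(4.6) ≈ -0.11215, f(4.9) ≈ 0.18651, f(5.2) ≈ 0.46852, f(5.5) ≈ 0.70867.
T_5 = (Δx/2)·[f(x_0) + 2f(x_1) + ... + 2f(x_{4}) + f(x_5)].
Sum ≈ 0.05088.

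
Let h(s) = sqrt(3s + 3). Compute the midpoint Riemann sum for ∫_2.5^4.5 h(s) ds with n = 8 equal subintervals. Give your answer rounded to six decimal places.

7.333450

Δs = (4.5 − 2.5)/8 = 0.25.
Midpoints: 2.625, 2.875, 3.125, 3.375, 3.625, 3.875, 4.125, 4.375.
h(2.625) ≈ 3.297726, h(2.875) ≈ 3.409545, h(3.125) ≈ 3.517812, h(3.375) ≈ 3.622844, h(3.625) ≈ 3.724916, h(3.875) ≈ 3.824265, h(4.125) ≈ 3.921097, h(4.375) ≈ 4.015595.
Sum = Δs · [h(2.625) + h(2.875) + h(3.125) + ...].
Sum ≈ 7.333450.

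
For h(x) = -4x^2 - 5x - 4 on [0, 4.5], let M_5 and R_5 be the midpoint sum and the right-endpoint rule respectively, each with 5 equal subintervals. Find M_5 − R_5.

50.22

M_5 = -188.91.
R_5 = -239.13.
M_5 − R_5 = 50.22.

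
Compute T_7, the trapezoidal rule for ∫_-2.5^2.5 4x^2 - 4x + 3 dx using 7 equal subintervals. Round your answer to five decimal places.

58.36735

Δx = (2.5 − (-2.5))/7 = 5/7.
f(-2.5) = 38, f(-25/14) = 1122/49, f(-15/14) = 582/49, f(-5/14) = 242/49, f(5/14) = 102/49, f(15/14) = 162/49, f(25/14) = 422/49, f(2.5) = 18.
T_7 = (Δx/2)·[f(x_0) + 2f(x_1) + ... + 2f(x_{6}) + f(x_7)].
Sum ≈ 58.36735.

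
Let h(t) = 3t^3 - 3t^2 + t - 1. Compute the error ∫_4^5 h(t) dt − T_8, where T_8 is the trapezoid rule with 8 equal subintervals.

Exact integral: ∫_4^5 h(t) dt = 219.25.
T_8 = 219.34765625.
Error = 219.25 − 219.34765625 = -0.09765625.

-0.09765625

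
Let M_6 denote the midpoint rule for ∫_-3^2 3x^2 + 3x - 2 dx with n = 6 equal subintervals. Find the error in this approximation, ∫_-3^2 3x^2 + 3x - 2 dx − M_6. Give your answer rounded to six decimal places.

0.868056

Exact integral: ∫_-3^2 f(x) dx = 17.5.
M_6 ≈ 16.63194444.
Error ≈ 17.5 − 16.63194444 ≈ 0.868056.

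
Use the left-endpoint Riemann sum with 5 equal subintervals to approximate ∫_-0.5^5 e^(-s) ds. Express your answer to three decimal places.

2.707

Δs = (5 − (-0.5))/5 = 1.1.
Left endpoints: -0.5, 0.6, 1.7, 2.8, 3.9.
f(-0.5) ≈ 1.649, f(0.6) ≈ 0.549, f(1.7) ≈ 0.183, f(2.8) ≈ 0.061, f(3.9) ≈ 0.020.
Sum = Δs · [f(-0.5) + f(0.6) + f(1.7) + f(2.8) + f(3.9)].
Sum ≈ 2.707.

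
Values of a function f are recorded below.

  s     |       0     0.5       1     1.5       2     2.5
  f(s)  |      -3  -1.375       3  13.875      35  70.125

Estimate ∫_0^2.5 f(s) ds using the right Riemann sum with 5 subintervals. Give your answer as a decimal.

Δs = 0.5.
Sum = 0.5·[(-1.375) + 3 + 13.875 + 35 + 70.125] = 60.3125.

60.3125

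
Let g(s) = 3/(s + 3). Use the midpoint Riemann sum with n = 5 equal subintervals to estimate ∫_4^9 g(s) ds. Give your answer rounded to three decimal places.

1.615

Δs = (9 − 4)/5 = 1.
Midpoints: 4.5, 5.5, 6.5, 7.5, 8.5.
g(4.5) = 0.4, g(5.5) = 6/17, g(6.5) = 6/19, g(7.5) = 2/7, g(8.5) = 6/23.
Sum = Δs · [g(4.5) + g(5.5) + g(6.5) + g(7.5) + g(8.5)].
Sum ≈ 1.615.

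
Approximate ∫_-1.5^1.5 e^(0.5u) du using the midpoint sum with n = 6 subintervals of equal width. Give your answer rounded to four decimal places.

Δu = (1.5 − (-1.5))/6 = 0.5.
Midpoints: -1.25, -0.75, -0.25, 0.25, 0.75, 1.25.
f(-1.25) ≈ 0.5353, f(-0.75) ≈ 0.6873, f(-0.25) ≈ 0.8825, f(0.25) ≈ 1.1331, f(0.75) ≈ 1.4550, f(1.25) ≈ 1.8682.
Sum = Δu · [f(-1.25) + f(-0.75) + f(-0.25) + ...].
Sum ≈ 3.2807.

3.2807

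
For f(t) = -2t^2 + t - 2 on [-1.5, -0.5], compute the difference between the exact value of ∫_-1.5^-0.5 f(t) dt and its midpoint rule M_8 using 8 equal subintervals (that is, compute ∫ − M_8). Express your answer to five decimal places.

-0.00260

Exact integral: ∫_-1.5^-0.5 f(t) dt ≈ -5.1666667.
M_8 = -5.1640625.
Error ≈ -5.1666667 − (-5.1640625) ≈ -0.00260.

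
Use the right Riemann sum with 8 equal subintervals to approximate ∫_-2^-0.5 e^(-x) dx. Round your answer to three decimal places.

Δx = (-0.5 − (-2))/8 = 0.1875.
Right endpoints: -1.8125, -1.625, -1.4375, -1.25, -1.0625, -0.875, -0.6875, -0.5.
f(-1.8125) ≈ 6.126, f(-1.625) ≈ 5.078, f(-1.4375) ≈ 4.210, f(-1.25) ≈ 3.490, f(-1.0625) ≈ 2.894, f(-0.875) ≈ 2.399, f(-0.6875) ≈ 1.989, f(-0.5) ≈ 1.649.
Sum = Δx · [f(-1.8125) + f(-1.625) + f(-1.4375) + ...].
Sum ≈ 5.219.

5.219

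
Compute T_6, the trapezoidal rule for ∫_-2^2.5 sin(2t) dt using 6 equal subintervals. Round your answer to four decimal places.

Δt = (2.5 − (-2))/6 = 0.75.
f(-2) ≈ 0.7568, f(-1.25) ≈ -0.5985, f(-0.5) ≈ -0.8415, f(0.25) ≈ 0.4794, f(1) ≈ 0.9093, f(1.75) ≈ -0.3508, f(2.5) ≈ -0.9589.
T_6 = (Δt/2)·[f(t_0) + 2f(t_1) + ... + 2f(t_{5}) + f(t_6)].
Sum ≈ -0.3773.

-0.3773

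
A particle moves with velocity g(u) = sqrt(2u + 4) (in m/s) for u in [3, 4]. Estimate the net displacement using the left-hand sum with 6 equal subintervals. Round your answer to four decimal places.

3.2903

Δu = (4 − 3)/6 = 1/6.
Left endpoints: 3, 19/6, 10/3, 3.5, 11/3, 23/6.
g(3) ≈ 3.1623, g(19/6) ≈ 3.2146, g(10/3) ≈ 3.2660, g(3.5) ≈ 3.3166, g(11/3) ≈ 3.3665, g(23/6) ≈ 3.4157.
Sum = Δu · [g(3) + g(19/6) + g(10/3) + ...].
Sum ≈ 3.2903.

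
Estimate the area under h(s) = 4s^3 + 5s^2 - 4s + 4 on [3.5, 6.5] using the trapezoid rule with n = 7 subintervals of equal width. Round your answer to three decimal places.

1979.219

Δs = (6.5 − 3.5)/7 = 3/7.
h(3.5) = 222.75, h(55/14) = 422553/1372, h(61/14) = 565773/1372, h(67/14) = 737865/1372, h(73/14) = 941421/1372, h(79/14) = 1179033/1372, h(85/14) = 1453293/1372, h(6.5) = 1287.75.
T_7 = (Δs/2)·[h(s_0) + 2h(s_1) + ... + 2h(s_{6}) + h(s_7)].
Sum ≈ 1979.219.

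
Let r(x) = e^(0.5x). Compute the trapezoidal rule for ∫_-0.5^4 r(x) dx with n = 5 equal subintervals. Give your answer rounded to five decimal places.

13.44286

Δx = (4 − (-0.5))/5 = 0.9.
r(-0.5) ≈ 0.77880, r(0.4) ≈ 1.22140, r(1.3) ≈ 1.91554, r(2.2) ≈ 3.00417, r(3.1) ≈ 4.71147, r(4) ≈ 7.38906.
T_5 = (Δx/2)·[r(x_0) + 2r(x_1) + ... + 2r(x_{4}) + r(x_5)].
Sum ≈ 13.44286.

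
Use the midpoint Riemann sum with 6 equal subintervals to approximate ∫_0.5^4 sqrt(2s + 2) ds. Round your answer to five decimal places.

8.81255

Δs = (4 − 0.5)/6 = 7/12.
Midpoints: 19/24, 1.375, 47/24, 61/24, 3.125, 89/24.
f(19/24) ≈ 1.89297, f(1.375) ≈ 2.17945, f(47/24) ≈ 2.43242, f(61/24) ≈ 2.66145, f(3.125) ≈ 2.87228, f(89/24) ≈ 3.06866.
Sum = Δs · [f(19/24) + f(1.375) + f(47/24) + ...].
Sum ≈ 8.81255.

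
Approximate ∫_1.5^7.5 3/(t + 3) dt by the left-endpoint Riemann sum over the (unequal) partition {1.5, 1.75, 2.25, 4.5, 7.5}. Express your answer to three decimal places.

2.968

Subinterval widths: 0.25, 0.5, 2.25, 3.
Left endpoints: 1.5, 1.75, 2.25, 4.5.
f(1.5) = 2/3, f(1.75) = 12/19, f(2.25) = 4/7, f(4.5) = 0.4.
Sum = Σ Δt_i · f(t_i).
Sum ≈ 2.968.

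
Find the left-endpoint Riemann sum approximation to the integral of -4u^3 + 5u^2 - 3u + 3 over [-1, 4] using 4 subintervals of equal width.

-46.09375

Δu = (4 − (-1))/4 = 1.25.
Left endpoints: -1, 0.25, 1.5, 2.75.
f(-1) = 15, f(0.25) = 2.5, f(1.5) = -3.75, f(2.75) = -50.625.
Sum = Δu · [f(-1) + f(0.25) + f(1.5) + f(2.75)].
Sum = -46.09375.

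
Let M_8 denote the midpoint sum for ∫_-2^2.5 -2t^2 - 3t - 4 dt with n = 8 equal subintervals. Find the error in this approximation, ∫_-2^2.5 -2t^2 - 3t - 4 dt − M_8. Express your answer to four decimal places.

Exact integral: ∫_-2^2.5 f(t) dt = -37.125.
M_8 ≈ -36.887695.
Error ≈ -37.125 − (-36.887695) ≈ -0.2373.

-0.2373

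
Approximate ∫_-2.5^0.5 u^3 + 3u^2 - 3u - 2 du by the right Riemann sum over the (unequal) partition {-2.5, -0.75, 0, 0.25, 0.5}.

Subinterval widths: 1.75, 0.75, 0.25, 0.25.
Right endpoints: -0.75, 0, 0.25, 0.5.
f(-0.75) = 1.515625, f(0) = -2, f(0.25) = -2.546875, f(0.5) = -2.625.
Sum = Σ Δu_i · f(u_i).
Sum = -0.140625.

-0.140625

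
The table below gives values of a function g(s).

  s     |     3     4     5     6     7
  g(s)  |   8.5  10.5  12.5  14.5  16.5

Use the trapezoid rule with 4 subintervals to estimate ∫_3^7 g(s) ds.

50

Δs = 1.
T_4 = (1/2)·[8.5 + 2·10.5 + 2·12.5 + 2·14.5 + 16.5] = 50.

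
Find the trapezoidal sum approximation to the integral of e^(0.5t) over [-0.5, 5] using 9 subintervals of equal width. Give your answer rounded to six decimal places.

22.984560

Δt = (5 − (-0.5))/9 = 11/18.
f(-0.5) ≈ 0.778801, f(1/9) ≈ 1.057128, f(13/18) ≈ 1.434923, f(4/3) ≈ 1.947734, f(35/18) ≈ 2.643813, f(23/9) ≈ 3.588656, f(19/6) ≈ 4.871166, f(34/9) ≈ 6.612018, f(79/18) ≈ 8.975014, f(5) ≈ 12.182494.
T_9 = (Δt/2)·[f(t_0) + 2f(t_1) + ... + 2f(t_{8}) + f(t_9)].
Sum ≈ 22.984560.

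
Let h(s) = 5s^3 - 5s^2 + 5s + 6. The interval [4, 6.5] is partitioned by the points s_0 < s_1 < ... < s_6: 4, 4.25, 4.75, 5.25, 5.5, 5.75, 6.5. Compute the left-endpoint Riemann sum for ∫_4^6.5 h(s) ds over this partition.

Subinterval widths: 0.25, 0.5, 0.5, 0.25, 0.25, 0.75.
Left endpoints: 4, 4.25, 4.75, 5.25, 5.5, 5.75.
h(4) = 266, h(4.25) = 320.765625, h(4.75) = 452.796875, h(5.25) = 617.953125, h(5.5) = 714.125, h(5.75) = 819.984375.
Sum = Σ Δs_i · h(s_i).
Sum = 1401.2890625.

1401.2890625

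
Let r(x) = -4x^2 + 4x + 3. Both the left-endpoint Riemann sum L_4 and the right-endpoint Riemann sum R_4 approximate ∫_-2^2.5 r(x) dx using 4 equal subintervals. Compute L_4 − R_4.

L_4 = -22.359375.
R_4 = -12.234375.
L_4 − R_4 = -10.125.

-10.125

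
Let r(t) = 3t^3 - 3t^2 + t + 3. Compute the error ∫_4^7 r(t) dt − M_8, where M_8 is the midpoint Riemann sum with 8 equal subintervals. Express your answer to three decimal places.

Exact integral: ∫_4^7 r(t) dt = 1355.25.
M_8 ≈ 1353.61523.
Error ≈ 1355.25 − 1353.61523 ≈ 1.635.

1.635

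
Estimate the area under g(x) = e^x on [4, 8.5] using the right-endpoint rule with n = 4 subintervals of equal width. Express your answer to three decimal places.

Δx = (8.5 − 4)/4 = 1.125.
Right endpoints: 5.125, 6.25, 7.375, 8.5.
g(5.125) ≈ 168.174, g(6.25) ≈ 518.013, g(7.375) ≈ 1595.592, g(8.5) ≈ 4914.769.
Sum = Δx · [g(5.125) + g(6.25) + g(7.375) + g(8.5)].
Sum ≈ 8096.116.

8096.116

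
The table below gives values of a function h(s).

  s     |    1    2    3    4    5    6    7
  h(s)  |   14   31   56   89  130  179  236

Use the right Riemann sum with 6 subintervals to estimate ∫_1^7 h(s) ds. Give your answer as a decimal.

Δs = 1.
Sum = 1·[31 + 56 + 89 + 130 + 179 + 236] = 721.

721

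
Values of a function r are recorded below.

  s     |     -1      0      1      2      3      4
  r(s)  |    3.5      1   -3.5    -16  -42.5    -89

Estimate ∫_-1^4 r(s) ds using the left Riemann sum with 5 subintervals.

-57.5

Δs = 1.
Sum = 1·[3.5 + 1 + (-3.5) + (-16) + (-42.5)] = -57.5.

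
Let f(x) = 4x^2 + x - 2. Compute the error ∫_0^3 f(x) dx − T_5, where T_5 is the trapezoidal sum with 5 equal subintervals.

-0.72

Exact integral: ∫_0^3 f(x) dx = 34.5.
T_5 = 35.22.
Error = 34.5 − 35.22 = -0.72.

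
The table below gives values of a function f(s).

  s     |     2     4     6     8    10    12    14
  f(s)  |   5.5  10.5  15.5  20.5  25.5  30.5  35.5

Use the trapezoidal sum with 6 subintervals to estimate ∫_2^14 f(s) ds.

Δs = 2.
T_6 = (2/2)·[5.5 + 2·10.5 + 2·15.5 + 2·20.5 + 2·25.5 + 2·30.5 + 35.5] = 246.

246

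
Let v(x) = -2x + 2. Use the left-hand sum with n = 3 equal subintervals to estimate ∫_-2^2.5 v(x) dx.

13.5

Δx = (2.5 − (-2))/3 = 1.5.
Left endpoints: -2, -0.5, 1.
v(-2) = 6, v(-0.5) = 3, v(1) = 0.
Sum = Δx · [v(-2) + v(-0.5) + v(1)].
Sum = 13.5.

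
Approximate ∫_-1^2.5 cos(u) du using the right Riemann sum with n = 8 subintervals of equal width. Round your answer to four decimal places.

Δu = (2.5 − (-1))/8 = 0.4375.
Right endpoints: -0.5625, -0.125, 0.3125, 0.75, 1.1875, 1.625, 2.0625, 2.5.
f(-0.5625) ≈ 0.8459, f(-0.125) ≈ 0.9922, f(0.3125) ≈ 0.9516, f(0.75) ≈ 0.7317, f(1.1875) ≈ 0.3740, f(1.625) ≈ -0.0542, f(2.0625) ≈ -0.4721, f(2.5) ≈ -0.8011.
Sum = Δu · [f(-0.5625) + f(-0.125) + f(0.3125) + ...].
Sum ≈ 1.1235.

1.1235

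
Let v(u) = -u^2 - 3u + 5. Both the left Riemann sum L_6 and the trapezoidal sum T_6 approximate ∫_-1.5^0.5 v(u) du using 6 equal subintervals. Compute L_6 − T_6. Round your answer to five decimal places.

0.66667

L_6 ≈ 12.4629630.
T_6 ≈ 11.7962963.
L_6 − T_6 ≈ 0.66667.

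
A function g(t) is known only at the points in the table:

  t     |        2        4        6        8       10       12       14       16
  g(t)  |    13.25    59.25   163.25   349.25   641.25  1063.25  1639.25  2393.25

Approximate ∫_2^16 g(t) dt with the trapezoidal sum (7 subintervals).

10237.5

Δt = 2.
T_7 = (2/2)·[13.25 + 2·59.25 + 2·163.25 + 2·349.25 + 2·641.25 + 2·1063.25 + 2·1639.25 + 2393.25] = 10237.5.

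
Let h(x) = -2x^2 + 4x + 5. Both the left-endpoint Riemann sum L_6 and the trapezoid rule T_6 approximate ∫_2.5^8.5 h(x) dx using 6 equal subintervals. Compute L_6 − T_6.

54

L_6 = -185.
T_6 = -239.
L_6 − T_6 = 54.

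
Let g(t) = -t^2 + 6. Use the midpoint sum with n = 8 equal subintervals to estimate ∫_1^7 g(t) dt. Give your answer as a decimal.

-77.71875

Δt = (7 − 1)/8 = 0.75.
Midpoints: 1.375, 2.125, 2.875, 3.625, 4.375, 5.125, 5.875, 6.625.
g(1.375) = 4.109375, g(2.125) = 1.484375, g(2.875) = -2.265625, g(3.625) = -7.140625, g(4.375) = -13.140625, g(5.125) = -20.265625, g(5.875) = -28.515625, g(6.625) = -37.890625.
Sum = Δt · [g(1.375) + g(2.125) + g(2.875) + ...].
Sum = -77.71875.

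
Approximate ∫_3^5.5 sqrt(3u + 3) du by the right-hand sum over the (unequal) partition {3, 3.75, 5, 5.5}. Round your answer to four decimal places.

10.3424

Subinterval widths: 0.75, 1.25, 0.5.
Right endpoints: 3.75, 5, 5.5.
f(3.75) ≈ 3.7749, f(5) ≈ 4.2426, f(5.5) ≈ 4.4159.
Sum = Σ Δu_i · f(u_i).
Sum ≈ 10.3424.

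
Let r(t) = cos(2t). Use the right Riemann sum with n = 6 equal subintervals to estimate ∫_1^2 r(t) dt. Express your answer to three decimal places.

Δt = (2 − 1)/6 = 1/6.
Right endpoints: 7/6, 4/3, 1.5, 5/3, 11/6, 2.
r(7/6) ≈ -0.691, r(4/3) ≈ -0.889, r(1.5) ≈ -0.990, r(5/3) ≈ -0.982, r(11/6) ≈ -0.865, r(2) ≈ -0.654.
Sum = Δt · [r(7/6) + r(4/3) + r(1.5) + ...].
Sum ≈ -0.845.

-0.845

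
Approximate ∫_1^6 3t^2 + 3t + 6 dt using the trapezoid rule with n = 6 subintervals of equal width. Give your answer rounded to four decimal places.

Δt = (6 − 1)/6 = 5/6.
f(1) = 12, f(11/6) = 259/12, f(8/3) = 106/3, f(3.5) = 53.25, f(13/3) = 226/3, f(31/6) = 1219/12, f(6) = 132.
T_6 = (Δt/2)·[f(t_0) + 2f(t_1) + ... + 2f(t_{5}) + f(t_6)].
Sum ≈ 299.2361.

299.2361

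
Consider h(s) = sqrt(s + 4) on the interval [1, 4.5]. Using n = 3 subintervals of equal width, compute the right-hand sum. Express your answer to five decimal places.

Δs = (4.5 − 1)/3 = 7/6.
Right endpoints: 13/6, 10/3, 4.5.
h(13/6) ≈ 2.48328, h(10/3) ≈ 2.70801, h(4.5) ≈ 2.91548.
Sum = Δs · [h(13/6) + h(10/3) + h(4.5)].
Sum ≈ 9.45789.

9.45789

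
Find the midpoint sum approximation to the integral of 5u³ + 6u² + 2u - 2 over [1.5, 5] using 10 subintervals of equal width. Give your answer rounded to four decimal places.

1031.9657

Δu = (5 − 1.5)/10 = 0.35.
Midpoints: 1.675, 2.025, 2.375, 2.725, 3.075, 3.425, 3.775, 4.125, 4.475, 4.825.
f(1.675) = 106703/2560, f(2.025) = 872609/12800, f(2.375) = 53031/512, f(2.725) = 1909477/12800, f(3.075) = 2640179/12800, f(3.425) = 706869/2560, f(3.775) = 4608439/12800, f(4.125) = 235157/512, f(4.475) = 7362267/12800, f(4.825) = 9074929/12800.
Sum = Δu · [f(1.675) + f(2.025) + f(2.375) + ...].
Sum ≈ 1031.9657.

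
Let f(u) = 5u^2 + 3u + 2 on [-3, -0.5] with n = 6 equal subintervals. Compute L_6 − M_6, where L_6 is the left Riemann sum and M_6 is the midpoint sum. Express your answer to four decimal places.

L_6 ≈ 44.580440.
M_6 ≈ 36.485822.
L_6 − M_6 ≈ 8.0946.

8.0946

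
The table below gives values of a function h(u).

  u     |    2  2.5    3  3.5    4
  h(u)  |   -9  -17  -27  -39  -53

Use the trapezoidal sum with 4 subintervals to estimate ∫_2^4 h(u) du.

Δu = 0.5.
T_4 = (0.5/2)·[(-9) + 2·(-17) + 2·(-27) + 2·(-39) + (-53)] = -57.

-57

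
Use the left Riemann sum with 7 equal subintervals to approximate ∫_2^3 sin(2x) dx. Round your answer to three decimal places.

-0.836

Δx = (3 − 2)/7 = 1/7.
Left endpoints: 2, 15/7, 16/7, 17/7, 18/7, 19/7, 20/7.
f(2) ≈ -0.757, f(15/7) ≈ -0.910, f(16/7) ≈ -0.990, f(17/7) ≈ -0.990, f(18/7) ≈ -0.909, f(19/7) ≈ -0.754, f(20/7) ≈ -0.539.
Sum = Δx · [f(2) + f(15/7) + f(16/7) + ...].
Sum ≈ -0.836.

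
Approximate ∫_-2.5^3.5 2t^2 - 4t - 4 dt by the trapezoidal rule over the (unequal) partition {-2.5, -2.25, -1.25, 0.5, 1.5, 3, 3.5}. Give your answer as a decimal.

Subinterval widths: 0.25, 1, 1.75, 1, 1.5, 0.5.
f(-2.5) = 18.5, f(-2.25) = 15.125, f(-1.25) = 4.125, f(0.5) = -5.5, f(1.5) = -5.5, f(3) = 2, f(3.5) = 6.5.
On each subinterval the trapezoid contributes (Δt_i/2)·[f(t_{i-1}) + f(t_i)].
Sum = 6.625.

6.625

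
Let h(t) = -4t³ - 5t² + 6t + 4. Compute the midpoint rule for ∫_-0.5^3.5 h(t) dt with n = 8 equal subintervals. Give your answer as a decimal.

Δt = (3.5 − (-0.5))/8 = 0.5.
Midpoints: -0.25, 0.25, 0.75, 1.25, 1.75, 2.25, 2.75, 3.25.
h(-0.25) = 2.25, h(0.25) = 5.125, h(0.75) = 4, h(1.25) = -4.125, h(1.75) = -22.25, h(2.25) = -53.375, h(2.75) = -100.5, h(3.25) = -166.625.
Sum = Δt · [h(-0.25) + h(0.25) + h(0.75) + ...].
Sum = -167.75.

-167.75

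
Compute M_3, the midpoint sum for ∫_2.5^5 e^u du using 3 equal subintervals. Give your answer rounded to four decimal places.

132.3672

Δu = (5 − 2.5)/3 = 5/6.
Midpoints: 35/12, 3.75, 55/12.
f(35/12) ≈ 18.4796, f(3.75) ≈ 42.5211, f(55/12) ≈ 97.8400.
Sum = Δu · [f(35/12) + f(3.75) + f(55/12)].
Sum ≈ 132.3672.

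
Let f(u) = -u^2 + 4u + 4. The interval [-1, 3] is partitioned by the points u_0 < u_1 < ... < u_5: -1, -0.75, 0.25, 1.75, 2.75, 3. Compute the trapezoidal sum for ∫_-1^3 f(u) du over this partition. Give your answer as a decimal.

Subinterval widths: 0.25, 1, 1.5, 1, 0.25.
f(-1) = -1, f(-0.75) = 0.4375, f(0.25) = 4.9375, f(1.75) = 7.9375, f(2.75) = 7.4375, f(3) = 7.
On each subinterval the trapezoid contributes (Δu_i/2)·[f(u_{i-1}) + f(u_i)].
Sum = 21.765625.

21.765625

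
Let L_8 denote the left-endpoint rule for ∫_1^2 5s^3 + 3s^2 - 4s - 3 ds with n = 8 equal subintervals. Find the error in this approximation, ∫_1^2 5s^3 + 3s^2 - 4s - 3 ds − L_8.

Exact integral: ∫_1^2 f(s) ds = 16.75.
L_8 = 14.31640625.
Error = 16.75 − 14.31640625 = 2.43359375.

2.43359375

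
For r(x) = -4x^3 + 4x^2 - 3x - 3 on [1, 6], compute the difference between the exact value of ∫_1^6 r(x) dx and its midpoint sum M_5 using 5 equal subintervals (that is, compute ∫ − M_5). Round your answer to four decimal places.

Exact integral: ∫_1^6 r(x) dx ≈ -1075.833333.
M_5 = -1060.
Error ≈ -1075.833333 − (-1060) ≈ -15.8333.

-15.8333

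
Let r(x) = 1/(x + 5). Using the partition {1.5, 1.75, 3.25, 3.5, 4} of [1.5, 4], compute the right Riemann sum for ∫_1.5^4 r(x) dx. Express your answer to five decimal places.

0.30382

Subinterval widths: 0.25, 1.5, 0.25, 0.5.
Right endpoints: 1.75, 3.25, 3.5, 4.
r(1.75) = 4/27, r(3.25) = 4/33, r(3.5) = 2/17, r(4) = 1/9.
Sum = Σ Δx_i · r(x_i).
Sum ≈ 0.30382.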